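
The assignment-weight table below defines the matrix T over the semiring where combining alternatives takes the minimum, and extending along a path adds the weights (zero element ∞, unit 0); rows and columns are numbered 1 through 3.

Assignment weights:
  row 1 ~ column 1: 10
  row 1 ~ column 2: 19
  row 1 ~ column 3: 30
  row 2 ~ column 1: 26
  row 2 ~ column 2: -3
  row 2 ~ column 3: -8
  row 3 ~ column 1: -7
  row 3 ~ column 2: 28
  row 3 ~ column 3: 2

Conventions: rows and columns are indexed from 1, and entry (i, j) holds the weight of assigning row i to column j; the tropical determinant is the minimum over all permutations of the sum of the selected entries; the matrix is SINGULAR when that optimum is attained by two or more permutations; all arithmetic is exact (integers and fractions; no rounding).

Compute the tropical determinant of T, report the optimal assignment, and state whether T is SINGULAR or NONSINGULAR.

σ = (1, 2, 3): 10 + (-3) + 2 = 9
σ = (1, 3, 2): 10 + (-8) + 28 = 30
σ = (2, 1, 3): 19 + 26 + 2 = 47
σ = (2, 3, 1): 19 + (-8) + (-7) = 4
σ = (3, 1, 2): 30 + 26 + 28 = 84
σ = (3, 2, 1): 30 + (-3) + (-7) = 20
Optimal value attained by: σ = (2, 3, 1).
Answer: det⊕(T) = 4; verdict: NONSINGULAR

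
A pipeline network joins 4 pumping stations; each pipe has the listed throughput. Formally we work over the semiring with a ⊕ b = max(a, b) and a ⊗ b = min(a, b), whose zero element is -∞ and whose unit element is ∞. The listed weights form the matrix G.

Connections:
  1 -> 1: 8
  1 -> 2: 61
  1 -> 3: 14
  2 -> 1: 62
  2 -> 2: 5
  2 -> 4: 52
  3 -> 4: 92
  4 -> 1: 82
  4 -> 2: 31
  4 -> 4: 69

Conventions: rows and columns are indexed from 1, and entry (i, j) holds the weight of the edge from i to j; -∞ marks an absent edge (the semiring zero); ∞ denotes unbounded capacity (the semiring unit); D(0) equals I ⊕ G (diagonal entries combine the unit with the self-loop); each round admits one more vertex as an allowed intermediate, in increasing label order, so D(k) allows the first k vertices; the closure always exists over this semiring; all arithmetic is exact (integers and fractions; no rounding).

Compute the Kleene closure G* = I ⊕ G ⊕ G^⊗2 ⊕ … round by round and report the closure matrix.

D(0):
  [∞, 61, 14, -∞]
  [62, ∞, -∞, 52]
  [-∞, -∞, ∞, 92]
  [82, 31, -∞, ∞]
D(1):
  [∞, 61, 14, -∞]
  [62, ∞, 14, 52]
  [-∞, -∞, ∞, 92]
  [82, 61, 14, ∞]
D(2):
  [∞, 61, 14, 52]
  [62, ∞, 14, 52]
  [-∞, -∞, ∞, 92]
  [82, 61, 14, ∞]
D(3):
  [∞, 61, 14, 52]
  [62, ∞, 14, 52]
  [-∞, -∞, ∞, 92]
  [82, 61, 14, ∞]
D(4):
  [∞, 61, 14, 52]
  [62, ∞, 14, 52]
  [82, 61, ∞, 92]
  [82, 61, 14, ∞]
Answer: G* = [[∞, 61, 14, 52], [62, ∞, 14, 52], [82, 61, ∞, 92], [82, 61, 14, ∞]]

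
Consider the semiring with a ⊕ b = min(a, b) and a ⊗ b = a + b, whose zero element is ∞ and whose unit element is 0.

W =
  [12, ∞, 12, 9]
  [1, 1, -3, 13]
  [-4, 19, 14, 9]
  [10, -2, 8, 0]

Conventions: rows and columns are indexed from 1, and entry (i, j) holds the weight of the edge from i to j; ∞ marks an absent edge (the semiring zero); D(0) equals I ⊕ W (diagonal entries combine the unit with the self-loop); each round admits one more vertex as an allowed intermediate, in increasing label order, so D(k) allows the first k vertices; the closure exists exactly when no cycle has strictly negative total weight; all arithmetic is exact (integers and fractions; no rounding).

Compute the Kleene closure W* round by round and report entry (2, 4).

D(0):
  [0, ∞, 12, 9]
  [1, 0, -3, 13]
  [-4, 19, 0, 9]
  [10, -2, 8, 0]
D(1):
  [0, ∞, 12, 9]
  [1, 0, -3, 10]
  [-4, 19, 0, 5]
  [10, -2, 8, 0]
D(2):
  [0, ∞, 12, 9]
  [1, 0, -3, 10]
  [-4, 19, 0, 5]
  [-1, -2, -5, 0]
D(3):
  [0, 31, 12, 9]
  [-7, 0, -3, 2]
  [-4, 19, 0, 5]
  [-9, -2, -5, 0]
D(4):
  [0, 7, 4, 9]
  [-7, 0, -3, 2]
  [-4, 3, 0, 5]
  [-9, -2, -5, 0]
Answer: W*[2][4] = 2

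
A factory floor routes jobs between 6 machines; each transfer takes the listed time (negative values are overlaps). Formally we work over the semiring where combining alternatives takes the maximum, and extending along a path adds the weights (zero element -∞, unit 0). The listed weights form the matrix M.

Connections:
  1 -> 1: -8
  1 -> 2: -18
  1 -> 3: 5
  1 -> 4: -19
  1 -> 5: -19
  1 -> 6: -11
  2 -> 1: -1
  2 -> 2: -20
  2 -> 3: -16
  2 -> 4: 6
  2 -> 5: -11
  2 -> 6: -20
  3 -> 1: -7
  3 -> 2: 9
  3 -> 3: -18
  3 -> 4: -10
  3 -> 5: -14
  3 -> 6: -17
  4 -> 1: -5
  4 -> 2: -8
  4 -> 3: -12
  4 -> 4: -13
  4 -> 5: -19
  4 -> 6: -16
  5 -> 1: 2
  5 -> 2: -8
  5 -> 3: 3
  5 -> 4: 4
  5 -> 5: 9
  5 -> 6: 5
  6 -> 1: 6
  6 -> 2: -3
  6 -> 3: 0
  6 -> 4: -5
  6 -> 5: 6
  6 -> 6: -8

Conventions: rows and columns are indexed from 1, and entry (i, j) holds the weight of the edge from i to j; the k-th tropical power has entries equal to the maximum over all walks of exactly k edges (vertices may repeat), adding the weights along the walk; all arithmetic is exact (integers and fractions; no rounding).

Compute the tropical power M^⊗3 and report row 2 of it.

M^⊗2:
  [-2, 14, -3, -5, -5, -12]
  [1, -2, 4, -7, -2, -6]
  [8, -9, -2, 15, -2, -9]
  [-9, -3, 0, -2, -10, -14]
  [11, 12, 12, 13, 18, 14]
  [8, 9, 11, 10, 15, 11]
M^⊗3:
  [13, 6, 3, 20, 4, 0]
  [0, 13, 6, 4, 7, 3]
  [10, 7, 13, 2, 7, 3]
  [-4, 9, -4, 3, -1, -5]
  [20, 21, 21, 22, 27, 23]
  [17, 20, 18, 19, 24, 20]
Answer: row 2 of M^⊗3 = [0, 13, 6, 4, 7, 3]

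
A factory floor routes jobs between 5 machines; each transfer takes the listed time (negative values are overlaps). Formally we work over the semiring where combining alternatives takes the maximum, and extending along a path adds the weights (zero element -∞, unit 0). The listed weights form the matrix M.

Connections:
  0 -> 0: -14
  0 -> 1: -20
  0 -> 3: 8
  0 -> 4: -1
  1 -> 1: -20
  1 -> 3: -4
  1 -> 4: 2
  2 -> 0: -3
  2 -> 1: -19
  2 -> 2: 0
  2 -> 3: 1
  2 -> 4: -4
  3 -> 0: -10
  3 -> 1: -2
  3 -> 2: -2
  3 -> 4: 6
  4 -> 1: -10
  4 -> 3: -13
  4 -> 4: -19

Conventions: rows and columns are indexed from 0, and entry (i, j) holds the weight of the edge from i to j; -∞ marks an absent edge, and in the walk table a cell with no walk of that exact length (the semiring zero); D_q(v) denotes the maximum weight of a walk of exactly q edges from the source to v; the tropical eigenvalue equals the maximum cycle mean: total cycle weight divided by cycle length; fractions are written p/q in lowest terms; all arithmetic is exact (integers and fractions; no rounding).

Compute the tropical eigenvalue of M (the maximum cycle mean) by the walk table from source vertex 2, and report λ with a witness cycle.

q=0: [-∞, -∞, 0, -∞, -∞]
q=1: [-3, -19, 0, 1, -4]
q=2: [-3, -1, 0, 5, 7]
q=3: [-3, 3, 3, 5, 11]
q=4: [0, 3, 3, 5, 11]
q=5: [0, 3, 3, 8, 11]
Optimal cycle mean attained by: cycle 0->3->2->0, total 8 + (-2) + (-3), length 3.
Answer: λ = 1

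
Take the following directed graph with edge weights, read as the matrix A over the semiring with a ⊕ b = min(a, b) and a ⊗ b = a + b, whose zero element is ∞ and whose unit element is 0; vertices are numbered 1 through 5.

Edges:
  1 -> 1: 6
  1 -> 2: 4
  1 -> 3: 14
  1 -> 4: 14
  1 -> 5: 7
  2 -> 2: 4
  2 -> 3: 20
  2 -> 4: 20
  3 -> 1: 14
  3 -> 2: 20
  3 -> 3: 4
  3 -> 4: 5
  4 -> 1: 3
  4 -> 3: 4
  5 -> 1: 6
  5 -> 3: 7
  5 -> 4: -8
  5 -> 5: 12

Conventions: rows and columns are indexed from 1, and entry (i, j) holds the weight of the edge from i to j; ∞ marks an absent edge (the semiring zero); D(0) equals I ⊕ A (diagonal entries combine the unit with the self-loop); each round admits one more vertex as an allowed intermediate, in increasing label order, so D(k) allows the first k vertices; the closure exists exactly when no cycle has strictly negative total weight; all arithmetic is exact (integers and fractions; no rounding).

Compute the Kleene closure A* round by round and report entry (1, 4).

D(0):
  [0, 4, 14, 14, 7]
  [∞, 0, 20, 20, ∞]
  [14, 20, 0, 5, ∞]
  [3, ∞, 4, 0, ∞]
  [6, ∞, 7, -8, 0]
D(1):
  [0, 4, 14, 14, 7]
  [∞, 0, 20, 20, ∞]
  [14, 18, 0, 5, 21]
  [3, 7, 4, 0, 10]
  [6, 10, 7, -8, 0]
D(2):
  [0, 4, 14, 14, 7]
  [∞, 0, 20, 20, ∞]
  [14, 18, 0, 5, 21]
  [3, 7, 4, 0, 10]
  [6, 10, 7, -8, 0]
D(3):
  [0, 4, 14, 14, 7]
  [34, 0, 20, 20, 41]
  [14, 18, 0, 5, 21]
  [3, 7, 4, 0, 10]
  [6, 10, 7, -8, 0]
D(4):
  [0, 4, 14, 14, 7]
  [23, 0, 20, 20, 30]
  [8, 12, 0, 5, 15]
  [3, 7, 4, 0, 10]
  [-5, -1, -4, -8, 0]
D(5):
  [0, 4, 3, -1, 7]
  [23, 0, 20, 20, 30]
  [8, 12, 0, 5, 15]
  [3, 7, 4, 0, 10]
  [-5, -1, -4, -8, 0]
Answer: A*[1][4] = -1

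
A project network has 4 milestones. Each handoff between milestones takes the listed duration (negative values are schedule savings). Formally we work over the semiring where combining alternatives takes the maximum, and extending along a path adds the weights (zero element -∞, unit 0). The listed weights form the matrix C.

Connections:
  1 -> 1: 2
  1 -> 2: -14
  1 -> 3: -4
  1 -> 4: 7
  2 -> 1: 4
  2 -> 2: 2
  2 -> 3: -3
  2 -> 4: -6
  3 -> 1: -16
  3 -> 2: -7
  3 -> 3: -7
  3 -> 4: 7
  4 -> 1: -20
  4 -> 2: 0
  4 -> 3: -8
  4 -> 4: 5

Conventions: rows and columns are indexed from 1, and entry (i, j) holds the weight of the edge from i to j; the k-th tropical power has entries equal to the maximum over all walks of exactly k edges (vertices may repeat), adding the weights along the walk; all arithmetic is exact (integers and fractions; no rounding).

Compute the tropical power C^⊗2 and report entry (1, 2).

C^⊗2:
  [4, 7, -1, 12]
  [6, 4, 0, 11]
  [-3, 7, -1, 12]
  [4, 5, -3, 10]
Key observation: the optimum is the walk 1->4->2, with weight 7 + 0 = 7.
Optimal value attained by: walk 1->4->2.
Answer: (C^⊗2)[1][2] = 7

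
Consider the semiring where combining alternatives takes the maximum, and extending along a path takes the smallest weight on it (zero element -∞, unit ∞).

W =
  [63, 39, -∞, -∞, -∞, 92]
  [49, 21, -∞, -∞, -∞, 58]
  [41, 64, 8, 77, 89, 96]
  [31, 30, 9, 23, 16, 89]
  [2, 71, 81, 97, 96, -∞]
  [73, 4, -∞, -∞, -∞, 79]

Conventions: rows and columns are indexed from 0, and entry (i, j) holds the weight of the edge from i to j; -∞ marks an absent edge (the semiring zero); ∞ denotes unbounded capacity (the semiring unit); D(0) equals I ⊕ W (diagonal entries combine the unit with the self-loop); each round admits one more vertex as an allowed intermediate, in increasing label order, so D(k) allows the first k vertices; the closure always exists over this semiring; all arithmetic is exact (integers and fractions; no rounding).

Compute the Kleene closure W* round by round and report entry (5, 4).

D(0):
  [∞, 39, -∞, -∞, -∞, 92]
  [49, ∞, -∞, -∞, -∞, 58]
  [41, 64, ∞, 77, 89, 96]
  [31, 30, 9, ∞, 16, 89]
  [2, 71, 81, 97, ∞, -∞]
  [73, 4, -∞, -∞, -∞, ∞]
D(1):
  [∞, 39, -∞, -∞, -∞, 92]
  [49, ∞, -∞, -∞, -∞, 58]
  [41, 64, ∞, 77, 89, 96]
  [31, 31, 9, ∞, 16, 89]
  [2, 71, 81, 97, ∞, 2]
  [73, 39, -∞, -∞, -∞, ∞]
D(2):
  [∞, 39, -∞, -∞, -∞, 92]
  [49, ∞, -∞, -∞, -∞, 58]
  [49, 64, ∞, 77, 89, 96]
  [31, 31, 9, ∞, 16, 89]
  [49, 71, 81, 97, ∞, 58]
  [73, 39, -∞, -∞, -∞, ∞]
D(3):
  [∞, 39, -∞, -∞, -∞, 92]
  [49, ∞, -∞, -∞, -∞, 58]
  [49, 64, ∞, 77, 89, 96]
  [31, 31, 9, ∞, 16, 89]
  [49, 71, 81, 97, ∞, 81]
  [73, 39, -∞, -∞, -∞, ∞]
D(4):
  [∞, 39, -∞, -∞, -∞, 92]
  [49, ∞, -∞, -∞, -∞, 58]
  [49, 64, ∞, 77, 89, 96]
  [31, 31, 9, ∞, 16, 89]
  [49, 71, 81, 97, ∞, 89]
  [73, 39, -∞, -∞, -∞, ∞]
D(5):
  [∞, 39, -∞, -∞, -∞, 92]
  [49, ∞, -∞, -∞, -∞, 58]
  [49, 71, ∞, 89, 89, 96]
  [31, 31, 16, ∞, 16, 89]
  [49, 71, 81, 97, ∞, 89]
  [73, 39, -∞, -∞, -∞, ∞]
D(6):
  [∞, 39, -∞, -∞, -∞, 92]
  [58, ∞, -∞, -∞, -∞, 58]
  [73, 71, ∞, 89, 89, 96]
  [73, 39, 16, ∞, 16, 89]
  [73, 71, 81, 97, ∞, 89]
  [73, 39, -∞, -∞, -∞, ∞]
Answer: W*[5][4] = -∞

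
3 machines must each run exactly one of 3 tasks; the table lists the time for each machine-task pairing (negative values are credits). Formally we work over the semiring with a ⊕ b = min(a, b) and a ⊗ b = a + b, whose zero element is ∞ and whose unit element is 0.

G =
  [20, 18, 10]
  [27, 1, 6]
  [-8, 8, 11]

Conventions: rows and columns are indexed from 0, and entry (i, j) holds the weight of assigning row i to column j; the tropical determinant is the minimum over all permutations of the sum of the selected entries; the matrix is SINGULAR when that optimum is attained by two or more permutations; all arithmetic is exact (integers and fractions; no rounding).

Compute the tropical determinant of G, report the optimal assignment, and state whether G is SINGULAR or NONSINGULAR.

σ = (0, 1, 2): 20 + 1 + 11 = 32
σ = (0, 2, 1): 20 + 6 + 8 = 34
σ = (1, 0, 2): 18 + 27 + 11 = 56
σ = (1, 2, 0): 18 + 6 + (-8) = 16
σ = (2, 0, 1): 10 + 27 + 8 = 45
σ = (2, 1, 0): 10 + 1 + (-8) = 3
Optimal value attained by: σ = (2, 1, 0).
Answer: det⊕(G) = 3; verdict: NONSINGULAR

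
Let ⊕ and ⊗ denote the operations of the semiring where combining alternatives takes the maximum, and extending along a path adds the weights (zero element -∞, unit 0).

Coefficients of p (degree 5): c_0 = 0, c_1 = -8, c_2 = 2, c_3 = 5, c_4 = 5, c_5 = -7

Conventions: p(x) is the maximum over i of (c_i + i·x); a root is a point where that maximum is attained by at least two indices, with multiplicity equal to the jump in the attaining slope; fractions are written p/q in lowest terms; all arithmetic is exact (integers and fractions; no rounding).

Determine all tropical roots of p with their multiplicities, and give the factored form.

hull edge (i=0, c=0) to (i=3, c=5): slope 5/3, span 3
hull edge (i=3, c=5) to (i=4, c=5): slope 0, span 1
hull edge (i=4, c=5) to (i=5, c=-7): slope -12, span 1
Factored form: p(x) = -7 ⊗ (x ⊕ (-5/3)) ⊗ (x ⊕ (-5/3)) ⊗ (x ⊕ (-5/3)) ⊗ (x ⊕ 0) ⊗ (x ⊕ 12)
Answer: roots = -5/3 (mult 3), 0 (mult 1), 12 (mult 1)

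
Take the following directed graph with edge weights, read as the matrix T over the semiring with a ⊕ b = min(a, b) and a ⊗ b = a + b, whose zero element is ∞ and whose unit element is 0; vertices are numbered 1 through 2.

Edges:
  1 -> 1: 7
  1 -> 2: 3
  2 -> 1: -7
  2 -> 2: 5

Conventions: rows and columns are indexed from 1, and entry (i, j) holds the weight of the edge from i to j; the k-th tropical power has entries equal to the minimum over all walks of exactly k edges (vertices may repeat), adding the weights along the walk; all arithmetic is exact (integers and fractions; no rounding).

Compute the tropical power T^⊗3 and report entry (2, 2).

T^⊗2:
  [-4, 8]
  [-2, -4]
T^⊗3:
  [1, -1]
  [-11, 1]
Key observation: the optimum is the walk 2->1->2->2, with weight (-7) + 3 + 5 = 1.
Optimal value attained by: walk 2->1->2->2.
Answer: (T^⊗3)[2][2] = 1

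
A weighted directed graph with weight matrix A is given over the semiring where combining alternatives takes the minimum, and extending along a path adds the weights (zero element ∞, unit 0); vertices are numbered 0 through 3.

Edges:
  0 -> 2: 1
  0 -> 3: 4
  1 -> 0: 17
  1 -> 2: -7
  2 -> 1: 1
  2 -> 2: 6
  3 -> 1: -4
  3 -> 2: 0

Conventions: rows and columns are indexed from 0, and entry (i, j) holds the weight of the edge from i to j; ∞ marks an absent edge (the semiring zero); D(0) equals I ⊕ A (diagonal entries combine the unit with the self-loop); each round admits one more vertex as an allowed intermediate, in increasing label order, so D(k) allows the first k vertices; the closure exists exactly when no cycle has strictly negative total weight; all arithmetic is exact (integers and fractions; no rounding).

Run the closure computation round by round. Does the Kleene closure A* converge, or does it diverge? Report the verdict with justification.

D(0):
  [0, ∞, 1, 4]
  [17, 0, -7, ∞]
  [∞, 1, 0, ∞]
  [∞, -4, 0, 0]
D(1):
  [0, ∞, 1, 4]
  [17, 0, -7, 21]
  [∞, 1, 0, ∞]
  [∞, -4, 0, 0]
Detection: at round 2, diagonal entry (2, 2) turns strictly negative.
Key observation: the cycle 2->1->2 has total weight 1 + (-7), which is strictly negative.
Answer: DIVERGES — negative cycle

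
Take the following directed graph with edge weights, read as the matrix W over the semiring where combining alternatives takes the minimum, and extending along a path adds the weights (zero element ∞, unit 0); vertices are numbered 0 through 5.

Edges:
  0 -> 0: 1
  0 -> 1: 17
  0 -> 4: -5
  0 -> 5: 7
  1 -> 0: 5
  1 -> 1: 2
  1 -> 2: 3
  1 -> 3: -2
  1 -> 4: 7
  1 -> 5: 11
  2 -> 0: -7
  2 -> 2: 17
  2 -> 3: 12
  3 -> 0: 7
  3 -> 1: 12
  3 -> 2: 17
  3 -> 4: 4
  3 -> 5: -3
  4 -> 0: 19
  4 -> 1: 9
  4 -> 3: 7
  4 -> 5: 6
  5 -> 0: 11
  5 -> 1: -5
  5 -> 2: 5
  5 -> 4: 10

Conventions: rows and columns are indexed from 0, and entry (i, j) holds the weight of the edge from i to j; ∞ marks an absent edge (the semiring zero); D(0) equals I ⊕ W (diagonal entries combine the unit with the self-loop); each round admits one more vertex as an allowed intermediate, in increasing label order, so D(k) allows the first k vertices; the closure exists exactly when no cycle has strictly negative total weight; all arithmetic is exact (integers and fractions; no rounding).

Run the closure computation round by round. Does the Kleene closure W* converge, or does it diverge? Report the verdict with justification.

D(0):
  [0, 17, ∞, ∞, -5, 7]
  [5, 0, 3, -2, 7, 11]
  [-7, ∞, 0, 12, ∞, ∞]
  [7, 12, 17, 0, 4, -3]
  [19, 9, ∞, 7, 0, 6]
  [11, -5, 5, ∞, 10, 0]
D(1):
  [0, 17, ∞, ∞, -5, 7]
  [5, 0, 3, -2, 0, 11]
  [-7, 10, 0, 12, -12, 0]
  [7, 12, 17, 0, 2, -3]
  [19, 9, ∞, 7, 0, 6]
  [11, -5, 5, ∞, 6, 0]
D(2):
  [0, 17, 20, 15, -5, 7]
  [5, 0, 3, -2, 0, 11]
  [-7, 10, 0, 8, -12, 0]
  [7, 12, 15, 0, 2, -3]
  [14, 9, 12, 7, 0, 6]
  [0, -5, -2, -7, -5, 0]
Detection: at round 3, diagonal entry (5, 5) turns strictly negative.
Key observation: the cycle 5->1->2->0->5 has total weight (-5) + 3 + (-7) + 7, which is strictly negative.
Answer: DIVERGES — negative cycle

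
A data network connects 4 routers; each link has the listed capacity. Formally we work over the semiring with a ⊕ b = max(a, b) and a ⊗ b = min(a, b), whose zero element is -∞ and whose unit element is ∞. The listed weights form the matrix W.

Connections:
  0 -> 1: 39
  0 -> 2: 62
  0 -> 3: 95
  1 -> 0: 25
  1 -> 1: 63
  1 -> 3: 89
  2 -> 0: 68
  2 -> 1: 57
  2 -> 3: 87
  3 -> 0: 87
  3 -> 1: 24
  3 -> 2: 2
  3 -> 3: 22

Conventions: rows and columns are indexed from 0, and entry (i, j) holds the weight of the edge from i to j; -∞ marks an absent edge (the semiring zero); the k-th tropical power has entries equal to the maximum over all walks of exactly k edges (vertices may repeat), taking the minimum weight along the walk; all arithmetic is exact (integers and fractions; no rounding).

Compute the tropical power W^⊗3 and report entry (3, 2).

W^⊗2:
  [87, 57, 2, 62]
  [87, 63, 25, 63]
  [87, 57, 62, 68]
  [24, 39, 62, 87]
W^⊗3:
  [62, 57, 62, 87]
  [63, 63, 62, 87]
  [68, 57, 62, 87]
  [87, 57, 24, 62]
Key observation: the optimum is the walk 3->1->0->2, with weight 24 min 25 min 62 = 24.
Optimal value attained by: walk 3->1->0->2.
Answer: (W^⊗3)[3][2] = 24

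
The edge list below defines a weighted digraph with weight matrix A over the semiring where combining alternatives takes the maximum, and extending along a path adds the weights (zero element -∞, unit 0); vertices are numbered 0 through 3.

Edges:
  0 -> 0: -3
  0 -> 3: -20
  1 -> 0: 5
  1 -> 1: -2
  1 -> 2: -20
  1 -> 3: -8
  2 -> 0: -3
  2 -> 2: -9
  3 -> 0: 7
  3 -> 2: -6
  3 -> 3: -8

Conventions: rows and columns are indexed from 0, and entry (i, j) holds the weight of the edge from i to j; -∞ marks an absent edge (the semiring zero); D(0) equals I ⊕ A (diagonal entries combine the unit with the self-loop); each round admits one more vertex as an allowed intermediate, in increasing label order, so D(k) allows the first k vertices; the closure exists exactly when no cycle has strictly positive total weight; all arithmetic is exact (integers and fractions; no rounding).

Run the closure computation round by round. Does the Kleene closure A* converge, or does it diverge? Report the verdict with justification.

D(0):
  [0, -∞, -∞, -20]
  [5, 0, -20, -8]
  [-3, -∞, 0, -∞]
  [7, -∞, -6, 0]
D(1):
  [0, -∞, -∞, -20]
  [5, 0, -20, -8]
  [-3, -∞, 0, -23]
  [7, -∞, -6, 0]
D(2):
  [0, -∞, -∞, -20]
  [5, 0, -20, -8]
  [-3, -∞, 0, -23]
  [7, -∞, -6, 0]
D(3):
  [0, -∞, -∞, -20]
  [5, 0, -20, -8]
  [-3, -∞, 0, -23]
  [7, -∞, -6, 0]
D(4):
  [0, -∞, -26, -20]
  [5, 0, -14, -8]
  [-3, -∞, 0, -23]
  [7, -∞, -6, 0]
Key observation: every diagonal entry stays at the unit through all rounds, so no improving cycle exists.
Answer: CONVERGES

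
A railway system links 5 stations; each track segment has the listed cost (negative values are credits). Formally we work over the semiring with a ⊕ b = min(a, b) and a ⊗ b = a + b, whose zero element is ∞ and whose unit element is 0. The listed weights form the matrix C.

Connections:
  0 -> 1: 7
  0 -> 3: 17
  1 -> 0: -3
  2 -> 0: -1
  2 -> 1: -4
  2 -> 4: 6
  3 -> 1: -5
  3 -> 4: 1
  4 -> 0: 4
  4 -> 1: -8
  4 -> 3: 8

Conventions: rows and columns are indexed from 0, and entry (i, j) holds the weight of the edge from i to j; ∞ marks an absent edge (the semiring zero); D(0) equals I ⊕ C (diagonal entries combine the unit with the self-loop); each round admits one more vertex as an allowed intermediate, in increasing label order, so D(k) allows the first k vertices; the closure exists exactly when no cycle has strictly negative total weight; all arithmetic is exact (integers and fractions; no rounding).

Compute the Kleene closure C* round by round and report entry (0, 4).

D(0):
  [0, 7, ∞, 17, ∞]
  [-3, 0, ∞, ∞, ∞]
  [-1, -4, 0, ∞, 6]
  [∞, -5, ∞, 0, 1]
  [4, -8, ∞, 8, 0]
D(1):
  [0, 7, ∞, 17, ∞]
  [-3, 0, ∞, 14, ∞]
  [-1, -4, 0, 16, 6]
  [∞, -5, ∞, 0, 1]
  [4, -8, ∞, 8, 0]
D(2):
  [0, 7, ∞, 17, ∞]
  [-3, 0, ∞, 14, ∞]
  [-7, -4, 0, 10, 6]
  [-8, -5, ∞, 0, 1]
  [-11, -8, ∞, 6, 0]
D(3):
  [0, 7, ∞, 17, ∞]
  [-3, 0, ∞, 14, ∞]
  [-7, -4, 0, 10, 6]
  [-8, -5, ∞, 0, 1]
  [-11, -8, ∞, 6, 0]
D(4):
  [0, 7, ∞, 17, 18]
  [-3, 0, ∞, 14, 15]
  [-7, -4, 0, 10, 6]
  [-8, -5, ∞, 0, 1]
  [-11, -8, ∞, 6, 0]
D(5):
  [0, 7, ∞, 17, 18]
  [-3, 0, ∞, 14, 15]
  [-7, -4, 0, 10, 6]
  [-10, -7, ∞, 0, 1]
  [-11, -8, ∞, 6, 0]
Answer: C*[0][4] = 18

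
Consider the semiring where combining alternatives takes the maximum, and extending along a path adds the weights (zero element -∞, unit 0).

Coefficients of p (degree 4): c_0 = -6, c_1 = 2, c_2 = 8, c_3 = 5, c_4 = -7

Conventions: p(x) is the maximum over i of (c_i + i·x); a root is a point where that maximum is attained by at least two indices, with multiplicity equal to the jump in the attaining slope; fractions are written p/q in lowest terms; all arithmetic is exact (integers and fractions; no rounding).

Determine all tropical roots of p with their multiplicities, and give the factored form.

hull edge (i=0, c=-6) to (i=1, c=2): slope 8, span 1
hull edge (i=1, c=2) to (i=2, c=8): slope 6, span 1
hull edge (i=2, c=8) to (i=3, c=5): slope -3, span 1
hull edge (i=3, c=5) to (i=4, c=-7): slope -12, span 1
Factored form: p(x) = -7 ⊗ (x ⊕ (-8)) ⊗ (x ⊕ (-6)) ⊗ (x ⊕ 3) ⊗ (x ⊕ 12)
Answer: roots = -8 (mult 1), -6 (mult 1), 3 (mult 1), 12 (mult 1)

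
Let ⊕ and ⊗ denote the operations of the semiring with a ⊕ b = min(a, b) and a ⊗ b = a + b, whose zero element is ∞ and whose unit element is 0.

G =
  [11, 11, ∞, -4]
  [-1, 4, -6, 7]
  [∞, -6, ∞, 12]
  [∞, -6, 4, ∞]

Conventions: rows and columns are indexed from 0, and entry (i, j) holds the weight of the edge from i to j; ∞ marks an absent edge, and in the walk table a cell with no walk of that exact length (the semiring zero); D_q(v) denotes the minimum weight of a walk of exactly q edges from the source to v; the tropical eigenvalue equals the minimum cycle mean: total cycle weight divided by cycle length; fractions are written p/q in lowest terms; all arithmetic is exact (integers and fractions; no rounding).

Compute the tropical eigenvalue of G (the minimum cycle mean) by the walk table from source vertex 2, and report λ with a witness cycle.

q=0: [∞, ∞, 0, ∞]
q=1: [∞, -6, ∞, 12]
q=2: [-7, -2, -12, 1]
q=3: [-3, -18, -8, -11]
q=4: [-19, -17, -24, -11]
Optimal cycle mean attained by: cycle 1->2->1, total (-6) + (-6), length 2.
Answer: λ = -6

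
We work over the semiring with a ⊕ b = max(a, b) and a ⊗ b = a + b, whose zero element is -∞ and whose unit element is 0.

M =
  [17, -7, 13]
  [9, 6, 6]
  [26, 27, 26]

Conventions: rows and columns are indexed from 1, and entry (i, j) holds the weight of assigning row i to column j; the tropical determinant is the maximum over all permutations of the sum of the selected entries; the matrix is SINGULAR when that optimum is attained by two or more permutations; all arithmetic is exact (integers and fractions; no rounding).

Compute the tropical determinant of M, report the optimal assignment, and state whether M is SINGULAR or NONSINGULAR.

σ = (1, 2, 3): 17 + 6 + 26 = 49
σ = (1, 3, 2): 17 + 6 + 27 = 50
σ = (2, 1, 3): (-7) + 9 + 26 = 28
σ = (2, 3, 1): (-7) + 6 + 26 = 25
σ = (3, 1, 2): 13 + 9 + 27 = 49
σ = (3, 2, 1): 13 + 6 + 26 = 45
Optimal value attained by: σ = (1, 3, 2).
Answer: det⊕(M) = 50; verdict: NONSINGULAR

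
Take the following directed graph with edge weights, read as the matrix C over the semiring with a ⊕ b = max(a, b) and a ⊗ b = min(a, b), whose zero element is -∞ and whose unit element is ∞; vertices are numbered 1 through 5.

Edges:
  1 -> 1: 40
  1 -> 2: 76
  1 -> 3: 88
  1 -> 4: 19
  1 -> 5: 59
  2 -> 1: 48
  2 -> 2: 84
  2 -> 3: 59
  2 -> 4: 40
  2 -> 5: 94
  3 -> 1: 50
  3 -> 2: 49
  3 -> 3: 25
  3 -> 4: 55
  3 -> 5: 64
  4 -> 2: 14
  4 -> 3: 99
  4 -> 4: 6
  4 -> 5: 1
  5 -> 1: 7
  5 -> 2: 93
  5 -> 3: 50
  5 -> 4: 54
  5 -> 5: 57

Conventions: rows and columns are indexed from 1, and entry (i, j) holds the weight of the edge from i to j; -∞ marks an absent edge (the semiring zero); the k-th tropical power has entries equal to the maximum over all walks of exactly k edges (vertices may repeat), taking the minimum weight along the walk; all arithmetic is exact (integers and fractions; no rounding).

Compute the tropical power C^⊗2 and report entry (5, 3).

C^⊗2:
  [50, 76, 59, 55, 76]
  [50, 93, 59, 55, 84]
  [48, 64, 55, 54, 57]
  [50, 49, 25, 55, 64]
  [50, 84, 59, 54, 93]
Key observation: the optimum is the walk 5->2->3, with weight 93 min 59 = 59.
Optimal value attained by: walk 5->2->3.
Answer: (C^⊗2)[5][3] = 59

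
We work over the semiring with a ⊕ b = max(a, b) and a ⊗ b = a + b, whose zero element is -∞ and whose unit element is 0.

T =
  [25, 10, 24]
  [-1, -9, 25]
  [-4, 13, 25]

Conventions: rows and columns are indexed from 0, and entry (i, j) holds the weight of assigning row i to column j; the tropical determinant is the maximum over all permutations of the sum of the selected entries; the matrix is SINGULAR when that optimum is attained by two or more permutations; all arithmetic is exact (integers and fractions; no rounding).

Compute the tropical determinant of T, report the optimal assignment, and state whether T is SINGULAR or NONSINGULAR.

σ = (0, 1, 2): 25 + (-9) + 25 = 41
σ = (0, 2, 1): 25 + 25 + 13 = 63
σ = (1, 0, 2): 10 + (-1) + 25 = 34
σ = (1, 2, 0): 10 + 25 + (-4) = 31
σ = (2, 0, 1): 24 + (-1) + 13 = 36
σ = (2, 1, 0): 24 + (-9) + (-4) = 11
Optimal value attained by: σ = (0, 2, 1).
Answer: det⊕(T) = 63; verdict: NONSINGULAR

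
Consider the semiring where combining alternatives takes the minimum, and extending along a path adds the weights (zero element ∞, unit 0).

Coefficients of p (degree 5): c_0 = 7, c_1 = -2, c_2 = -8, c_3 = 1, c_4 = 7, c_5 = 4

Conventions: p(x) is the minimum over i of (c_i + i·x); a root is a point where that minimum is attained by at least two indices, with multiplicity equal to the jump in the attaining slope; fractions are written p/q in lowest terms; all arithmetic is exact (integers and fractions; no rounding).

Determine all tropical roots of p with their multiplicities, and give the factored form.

hull edge (i=0, c=7) to (i=1, c=-2): slope -9, span 1
hull edge (i=1, c=-2) to (i=2, c=-8): slope -6, span 1
hull edge (i=2, c=-8) to (i=5, c=4): slope 4, span 3
Factored form: p(x) = 4 ⊗ (x ⊕ (-4)) ⊗ (x ⊕ (-4)) ⊗ (x ⊕ (-4)) ⊗ (x ⊕ 6) ⊗ (x ⊕ 9)
Answer: roots = -4 (mult 3), 6 (mult 1), 9 (mult 1)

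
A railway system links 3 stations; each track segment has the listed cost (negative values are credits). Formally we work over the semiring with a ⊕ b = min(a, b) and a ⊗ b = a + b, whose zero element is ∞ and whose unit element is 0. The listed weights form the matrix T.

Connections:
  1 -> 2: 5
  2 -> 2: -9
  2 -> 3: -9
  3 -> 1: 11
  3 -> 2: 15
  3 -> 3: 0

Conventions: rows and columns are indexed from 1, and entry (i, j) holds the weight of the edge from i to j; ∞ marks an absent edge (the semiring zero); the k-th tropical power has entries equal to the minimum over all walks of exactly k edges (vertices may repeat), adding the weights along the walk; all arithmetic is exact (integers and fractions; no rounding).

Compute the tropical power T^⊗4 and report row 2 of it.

T^⊗2:
  [∞, -4, -4]
  [2, -18, -18]
  [11, 6, 0]
T^⊗3:
  [7, -13, -13]
  [-7, -27, -27]
  [11, -3, -3]
T^⊗4:
  [-2, -22, -22]
  [-16, -36, -36]
  [8, -12, -12]
Answer: row 2 of T^⊗4 = [-16, -36, -36]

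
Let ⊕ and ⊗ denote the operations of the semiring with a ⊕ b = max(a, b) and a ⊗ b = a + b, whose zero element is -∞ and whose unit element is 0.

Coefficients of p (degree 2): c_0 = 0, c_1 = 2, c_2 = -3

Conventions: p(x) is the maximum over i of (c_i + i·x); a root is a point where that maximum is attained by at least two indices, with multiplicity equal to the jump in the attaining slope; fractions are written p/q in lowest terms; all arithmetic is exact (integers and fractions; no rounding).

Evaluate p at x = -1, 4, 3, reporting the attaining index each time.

p(-1) = max(0+0·(-1)=0, 2+1·(-1)=1, -3+2·(-1)=-5) = 1 (attained by i=1)
p(4) = max(0+0·4=0, 2+1·4=6, -3+2·4=5) = 6 (attained by i=1)
p(3) = max(0+0·3=0, 2+1·3=5, -3+2·3=3) = 5 (attained by i=1)
Answer: p(-1) = 1; p(4) = 6; p(3) = 5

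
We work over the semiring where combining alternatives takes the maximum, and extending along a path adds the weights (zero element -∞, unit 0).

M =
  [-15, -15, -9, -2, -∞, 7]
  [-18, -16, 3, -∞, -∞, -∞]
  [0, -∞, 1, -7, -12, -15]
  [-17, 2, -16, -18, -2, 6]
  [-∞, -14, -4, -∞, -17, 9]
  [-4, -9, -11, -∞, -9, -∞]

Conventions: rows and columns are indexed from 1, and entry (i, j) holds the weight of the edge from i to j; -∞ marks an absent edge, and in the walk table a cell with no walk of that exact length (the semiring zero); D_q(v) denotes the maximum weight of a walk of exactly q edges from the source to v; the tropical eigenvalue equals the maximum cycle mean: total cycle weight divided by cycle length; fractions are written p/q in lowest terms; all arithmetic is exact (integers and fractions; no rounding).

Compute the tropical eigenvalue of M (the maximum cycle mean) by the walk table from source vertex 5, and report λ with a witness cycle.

q=0: [-∞, -∞, -∞, -∞, 0, -∞]
q=1: [-∞, -14, -4, -∞, -17, 9]
q=2: [5, 0, -2, -11, 0, -8]
q=3: [-2, -9, 3, 3, -13, 12]
q=4: [8, 5, 4, -4, 3, 9]
q=5: [5, 0, 8, 6, 0, 15]
q=6: [11, 8, 9, 3, 6, 12]
Optimal cycle mean attained by: cycle 1->6->1, total 7 + (-4), length 2.
Answer: λ = 3/2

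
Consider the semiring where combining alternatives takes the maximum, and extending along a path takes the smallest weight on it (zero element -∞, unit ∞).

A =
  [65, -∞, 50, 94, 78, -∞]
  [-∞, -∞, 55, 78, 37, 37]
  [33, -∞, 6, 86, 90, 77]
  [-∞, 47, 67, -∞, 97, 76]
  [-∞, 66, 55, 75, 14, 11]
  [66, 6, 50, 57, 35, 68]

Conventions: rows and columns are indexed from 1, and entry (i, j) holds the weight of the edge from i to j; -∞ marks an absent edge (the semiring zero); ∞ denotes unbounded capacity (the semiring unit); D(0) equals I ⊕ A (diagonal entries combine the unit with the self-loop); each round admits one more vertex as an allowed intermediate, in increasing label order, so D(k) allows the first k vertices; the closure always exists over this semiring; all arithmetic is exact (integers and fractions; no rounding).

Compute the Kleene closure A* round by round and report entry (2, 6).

D(0):
  [∞, -∞, 50, 94, 78, -∞]
  [-∞, ∞, 55, 78, 37, 37]
  [33, -∞, ∞, 86, 90, 77]
  [-∞, 47, 67, ∞, 97, 76]
  [-∞, 66, 55, 75, ∞, 11]
  [66, 6, 50, 57, 35, ∞]
D(1):
  [∞, -∞, 50, 94, 78, -∞]
  [-∞, ∞, 55, 78, 37, 37]
  [33, -∞, ∞, 86, 90, 77]
  [-∞, 47, 67, ∞, 97, 76]
  [-∞, 66, 55, 75, ∞, 11]
  [66, 6, 50, 66, 66, ∞]
D(2):
  [∞, -∞, 50, 94, 78, -∞]
  [-∞, ∞, 55, 78, 37, 37]
  [33, -∞, ∞, 86, 90, 77]
  [-∞, 47, 67, ∞, 97, 76]
  [-∞, 66, 55, 75, ∞, 37]
  [66, 6, 50, 66, 66, ∞]
D(3):
  [∞, -∞, 50, 94, 78, 50]
  [33, ∞, 55, 78, 55, 55]
  [33, -∞, ∞, 86, 90, 77]
  [33, 47, 67, ∞, 97, 76]
  [33, 66, 55, 75, ∞, 55]
  [66, 6, 50, 66, 66, ∞]
D(4):
  [∞, 47, 67, 94, 94, 76]
  [33, ∞, 67, 78, 78, 76]
  [33, 47, ∞, 86, 90, 77]
  [33, 47, 67, ∞, 97, 76]
  [33, 66, 67, 75, ∞, 75]
  [66, 47, 66, 66, 66, ∞]
D(5):
  [∞, 66, 67, 94, 94, 76]
  [33, ∞, 67, 78, 78, 76]
  [33, 66, ∞, 86, 90, 77]
  [33, 66, 67, ∞, 97, 76]
  [33, 66, 67, 75, ∞, 75]
  [66, 66, 66, 66, 66, ∞]
D(6):
  [∞, 66, 67, 94, 94, 76]
  [66, ∞, 67, 78, 78, 76]
  [66, 66, ∞, 86, 90, 77]
  [66, 66, 67, ∞, 97, 76]
  [66, 66, 67, 75, ∞, 75]
  [66, 66, 66, 66, 66, ∞]
Answer: A*[2][6] = 76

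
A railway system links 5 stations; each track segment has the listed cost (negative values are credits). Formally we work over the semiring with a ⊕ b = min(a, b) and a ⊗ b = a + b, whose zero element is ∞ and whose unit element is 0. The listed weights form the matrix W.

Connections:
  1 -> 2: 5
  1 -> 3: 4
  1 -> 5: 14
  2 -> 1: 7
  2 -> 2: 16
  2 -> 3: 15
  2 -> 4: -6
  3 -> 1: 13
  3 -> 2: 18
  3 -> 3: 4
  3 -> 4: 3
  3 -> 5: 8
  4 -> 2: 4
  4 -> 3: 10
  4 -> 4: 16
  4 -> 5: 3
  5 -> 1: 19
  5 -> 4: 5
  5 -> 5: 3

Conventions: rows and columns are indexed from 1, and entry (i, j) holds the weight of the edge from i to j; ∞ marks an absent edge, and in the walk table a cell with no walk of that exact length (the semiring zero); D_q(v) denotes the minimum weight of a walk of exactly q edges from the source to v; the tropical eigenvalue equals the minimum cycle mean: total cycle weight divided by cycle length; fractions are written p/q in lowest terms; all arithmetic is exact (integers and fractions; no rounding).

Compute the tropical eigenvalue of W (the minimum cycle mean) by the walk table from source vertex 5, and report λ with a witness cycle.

q=0: [∞, ∞, ∞, ∞, 0]
q=1: [19, ∞, ∞, 5, 3]
q=2: [22, 9, 15, 8, 6]
q=3: [16, 12, 18, 3, 9]
q=4: [19, 7, 13, 6, 6]
q=5: [14, 10, 16, 1, 9]
Optimal cycle mean attained by: cycle 2->4->2, total (-6) + 4, length 2.
Answer: λ = -1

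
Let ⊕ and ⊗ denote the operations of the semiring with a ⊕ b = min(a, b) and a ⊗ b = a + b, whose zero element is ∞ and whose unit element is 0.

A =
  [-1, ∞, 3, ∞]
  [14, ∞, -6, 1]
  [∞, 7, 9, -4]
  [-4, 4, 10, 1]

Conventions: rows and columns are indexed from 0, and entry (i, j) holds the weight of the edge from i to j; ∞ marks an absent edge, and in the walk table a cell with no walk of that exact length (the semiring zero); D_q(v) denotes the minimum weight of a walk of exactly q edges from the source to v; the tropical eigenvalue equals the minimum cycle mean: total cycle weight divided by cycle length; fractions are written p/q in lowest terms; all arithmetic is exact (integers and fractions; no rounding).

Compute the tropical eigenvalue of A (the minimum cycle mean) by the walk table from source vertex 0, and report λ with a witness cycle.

q=0: [0, ∞, ∞, ∞]
q=1: [-1, ∞, 3, ∞]
q=2: [-2, 10, 2, -1]
q=3: [-5, 3, 1, -2]
q=4: [-6, 2, -3, -3]
Optimal cycle mean attained by: cycle 1->2->3->1, total (-6) + (-4) + 4, length 3.
Answer: λ = -2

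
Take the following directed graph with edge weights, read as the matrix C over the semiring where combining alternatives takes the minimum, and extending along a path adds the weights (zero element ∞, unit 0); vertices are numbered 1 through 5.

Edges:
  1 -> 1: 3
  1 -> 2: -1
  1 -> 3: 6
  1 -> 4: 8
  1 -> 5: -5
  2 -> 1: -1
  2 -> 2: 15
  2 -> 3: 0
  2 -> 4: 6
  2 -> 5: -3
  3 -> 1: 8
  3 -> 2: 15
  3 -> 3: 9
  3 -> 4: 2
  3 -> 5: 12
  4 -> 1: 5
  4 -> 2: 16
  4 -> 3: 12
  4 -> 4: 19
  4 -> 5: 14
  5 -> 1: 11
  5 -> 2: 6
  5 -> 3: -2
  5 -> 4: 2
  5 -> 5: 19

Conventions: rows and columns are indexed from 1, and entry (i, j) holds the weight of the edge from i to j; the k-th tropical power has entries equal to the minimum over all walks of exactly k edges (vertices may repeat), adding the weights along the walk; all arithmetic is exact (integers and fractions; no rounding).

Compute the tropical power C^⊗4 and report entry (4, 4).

C^⊗2:
  [-2, 1, -7, -3, -4]
  [2, -2, -5, -1, -6]
  [7, 7, 10, 11, 3]
  [8, 4, 11, 13, 0]
  [5, 10, 6, 0, 3]
C^⊗3:
  [0, -3, -6, -5, -7]
  [-3, 0, -8, -4, -5]
  [6, 6, 1, 5, 2]
  [3, 6, -2, 2, 1]
  [5, 4, 1, 5, 0]
C^⊗4:
  [-4, -1, -9, -5, -6]
  [-1, -4, -7, -6, -8]
  [5, 5, 0, 3, 1]
  [5, 2, -1, 0, -2]
  [3, 4, -2, 2, 0]
Key observation: the optimum is the walk 4->1->5->3->4, with weight 5 + (-5) + (-2) + 2 = 0.
Optimal value attained by: walk 4->1->5->3->4.
Answer: (C^⊗4)[4][4] = 0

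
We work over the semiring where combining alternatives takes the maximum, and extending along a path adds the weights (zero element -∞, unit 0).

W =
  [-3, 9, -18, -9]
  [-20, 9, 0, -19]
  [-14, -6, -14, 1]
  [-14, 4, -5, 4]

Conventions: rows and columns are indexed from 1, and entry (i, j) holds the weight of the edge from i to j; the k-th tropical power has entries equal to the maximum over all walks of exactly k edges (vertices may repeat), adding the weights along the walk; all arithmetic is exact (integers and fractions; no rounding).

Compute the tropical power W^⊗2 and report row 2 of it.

W^⊗2:
  [-6, 18, 9, -5]
  [-11, 18, 9, 1]
  [-13, 5, -4, 5]
  [-10, 13, 4, 8]
Answer: row 2 of W^⊗2 = [-11, 18, 9, 1]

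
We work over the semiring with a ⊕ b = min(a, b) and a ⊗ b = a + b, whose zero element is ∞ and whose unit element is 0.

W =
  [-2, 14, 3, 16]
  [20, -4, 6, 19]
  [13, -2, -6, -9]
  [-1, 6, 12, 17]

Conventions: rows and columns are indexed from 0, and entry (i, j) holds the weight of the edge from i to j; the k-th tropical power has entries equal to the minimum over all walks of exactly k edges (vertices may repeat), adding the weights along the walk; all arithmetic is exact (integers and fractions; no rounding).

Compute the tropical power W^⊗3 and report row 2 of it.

W^⊗2:
  [-4, 1, -3, -6]
  [16, -8, 0, -3]
  [-10, -8, -12, -15]
  [-3, 2, 2, 3]
W^⊗3:
  [-7, -5, -9, -12]
  [-4, -12, -6, -9]
  [-16, -14, -18, -21]
  [-5, -2, -4, -7]
Answer: row 2 of W^⊗3 = [-16, -14, -18, -21]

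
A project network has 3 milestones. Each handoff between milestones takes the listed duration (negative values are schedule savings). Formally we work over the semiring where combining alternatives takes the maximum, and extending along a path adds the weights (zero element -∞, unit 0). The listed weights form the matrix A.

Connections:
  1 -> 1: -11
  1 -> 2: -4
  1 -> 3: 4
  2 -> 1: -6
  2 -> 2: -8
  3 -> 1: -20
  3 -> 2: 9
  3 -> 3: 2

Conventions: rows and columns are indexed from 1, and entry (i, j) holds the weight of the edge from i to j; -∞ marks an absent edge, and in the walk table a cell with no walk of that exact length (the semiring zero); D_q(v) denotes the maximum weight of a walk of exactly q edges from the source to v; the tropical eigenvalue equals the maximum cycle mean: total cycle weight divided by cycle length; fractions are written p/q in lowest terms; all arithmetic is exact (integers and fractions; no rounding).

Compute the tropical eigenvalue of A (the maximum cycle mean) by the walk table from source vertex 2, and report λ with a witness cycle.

q=0: [-∞, 0, -∞]
q=1: [-6, -8, -∞]
q=2: [-14, -10, -2]
q=3: [-16, 7, 0]
Optimal cycle mean attained by: cycle 1->3->2->1, total 4 + 9 + (-6), length 3.
Answer: λ = 7/3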